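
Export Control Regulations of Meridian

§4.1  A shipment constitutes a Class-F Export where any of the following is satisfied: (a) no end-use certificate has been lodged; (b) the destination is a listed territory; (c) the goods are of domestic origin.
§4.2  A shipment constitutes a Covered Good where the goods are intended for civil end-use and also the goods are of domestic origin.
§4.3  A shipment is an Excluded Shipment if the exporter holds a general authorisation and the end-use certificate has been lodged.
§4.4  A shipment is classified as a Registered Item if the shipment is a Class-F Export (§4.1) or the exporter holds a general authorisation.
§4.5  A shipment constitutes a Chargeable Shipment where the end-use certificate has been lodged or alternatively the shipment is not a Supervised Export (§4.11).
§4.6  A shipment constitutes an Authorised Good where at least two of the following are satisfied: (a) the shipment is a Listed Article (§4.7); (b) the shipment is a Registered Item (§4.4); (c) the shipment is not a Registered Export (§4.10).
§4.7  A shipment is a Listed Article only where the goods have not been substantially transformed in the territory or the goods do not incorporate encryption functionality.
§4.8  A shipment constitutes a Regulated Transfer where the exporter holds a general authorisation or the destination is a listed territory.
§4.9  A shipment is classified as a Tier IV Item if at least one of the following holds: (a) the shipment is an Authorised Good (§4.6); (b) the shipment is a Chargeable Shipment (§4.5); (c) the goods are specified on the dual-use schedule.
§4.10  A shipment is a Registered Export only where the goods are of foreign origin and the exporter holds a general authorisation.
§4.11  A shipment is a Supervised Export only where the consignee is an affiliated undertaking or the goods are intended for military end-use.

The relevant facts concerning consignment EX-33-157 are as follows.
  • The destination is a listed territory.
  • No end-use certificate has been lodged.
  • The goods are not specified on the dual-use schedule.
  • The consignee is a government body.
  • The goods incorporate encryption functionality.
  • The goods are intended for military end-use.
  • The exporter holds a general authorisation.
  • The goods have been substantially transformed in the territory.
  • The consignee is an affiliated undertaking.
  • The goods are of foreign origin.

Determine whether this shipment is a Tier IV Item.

No

§4.7 — Listed Article: [the goods have not been substantially transformed in the territory? no] OR [the goods do not incorporate encryption functionality? no] → not satisfied.
§4.1 — Class-F Export: [no end-use certificate has been lodged? yes] OR [the destination is a listed territory? yes] OR [the goods are of domestic origin? no] → satisfied.
§4.4 — Registered Item: [Class-F Export (§4.1)? yes] OR [the exporter holds a general authorisation? yes] → satisfied.
§4.10 — Registered Export: [the goods are of foreign origin? yes] AND [the exporter holds a general authorisation? yes] → satisfied.
§4.6 — Authorised Good: Listed Article (§4.7)? no; Registered Item (§4.4)? yes; not a Registered Export (§4.10)? no — 1 of 3 hold (need ≥2) → not satisfied.
§4.11 — Supervised Export: [the consignee is an affiliated undertaking? yes] OR [the goods are intended for military end-use? yes] → satisfied.
§4.5 — Chargeable Shipment: [the end-use certificate has been lodged? no] OR [not a Supervised Export (§4.11)? no] → not satisfied.
§4.9 — Tier IV Item: [Authorised Good (§4.6)? no] OR [Chargeable Shipment (§4.5)? no] OR [the goods are specified on the dual-use schedule? no] → not satisfied.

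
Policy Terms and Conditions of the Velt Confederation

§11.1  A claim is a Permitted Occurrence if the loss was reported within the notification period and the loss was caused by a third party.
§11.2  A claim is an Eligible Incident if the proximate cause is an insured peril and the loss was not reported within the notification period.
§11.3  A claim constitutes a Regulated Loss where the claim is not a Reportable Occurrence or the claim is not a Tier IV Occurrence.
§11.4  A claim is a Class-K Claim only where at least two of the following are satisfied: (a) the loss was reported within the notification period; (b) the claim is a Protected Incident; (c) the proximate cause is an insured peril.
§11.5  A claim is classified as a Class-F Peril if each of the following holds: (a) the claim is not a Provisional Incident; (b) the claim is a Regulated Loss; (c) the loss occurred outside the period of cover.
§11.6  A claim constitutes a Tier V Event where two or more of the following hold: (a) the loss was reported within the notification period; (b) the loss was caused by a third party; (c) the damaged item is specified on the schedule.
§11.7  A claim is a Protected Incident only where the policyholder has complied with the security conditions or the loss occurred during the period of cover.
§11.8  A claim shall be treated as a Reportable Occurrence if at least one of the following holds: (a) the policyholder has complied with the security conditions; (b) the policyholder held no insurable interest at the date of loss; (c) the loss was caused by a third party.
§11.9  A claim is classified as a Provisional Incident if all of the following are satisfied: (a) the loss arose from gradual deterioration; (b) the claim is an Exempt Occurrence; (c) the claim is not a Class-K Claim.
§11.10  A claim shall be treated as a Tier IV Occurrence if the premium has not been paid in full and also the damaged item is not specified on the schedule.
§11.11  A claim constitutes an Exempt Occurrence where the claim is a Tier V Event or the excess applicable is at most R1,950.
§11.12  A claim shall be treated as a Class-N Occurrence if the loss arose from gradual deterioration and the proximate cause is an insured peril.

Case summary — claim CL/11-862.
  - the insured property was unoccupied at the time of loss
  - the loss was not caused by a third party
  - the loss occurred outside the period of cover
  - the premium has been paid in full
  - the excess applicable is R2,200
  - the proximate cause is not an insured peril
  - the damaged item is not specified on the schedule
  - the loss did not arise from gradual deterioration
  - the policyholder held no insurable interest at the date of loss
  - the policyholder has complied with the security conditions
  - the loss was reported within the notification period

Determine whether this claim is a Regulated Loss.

Under §11.8: the policyholder has complied with the security conditions? yes; or the policyholder held no insurable interest at the date of loss? yes; or the loss was caused by a third party? no. So the claim is a Reportable Occurrence.
Under §11.10: the premium has not been paid in full? no; and the damaged item is not specified on the schedule? yes. So the claim is not a Tier IV Occurrence.
Under §11.3: not a Reportable Occurrence (§11.8)? no; or not a Tier IV Occurrence (§11.10)? yes. So the claim is a Regulated Loss.

Yes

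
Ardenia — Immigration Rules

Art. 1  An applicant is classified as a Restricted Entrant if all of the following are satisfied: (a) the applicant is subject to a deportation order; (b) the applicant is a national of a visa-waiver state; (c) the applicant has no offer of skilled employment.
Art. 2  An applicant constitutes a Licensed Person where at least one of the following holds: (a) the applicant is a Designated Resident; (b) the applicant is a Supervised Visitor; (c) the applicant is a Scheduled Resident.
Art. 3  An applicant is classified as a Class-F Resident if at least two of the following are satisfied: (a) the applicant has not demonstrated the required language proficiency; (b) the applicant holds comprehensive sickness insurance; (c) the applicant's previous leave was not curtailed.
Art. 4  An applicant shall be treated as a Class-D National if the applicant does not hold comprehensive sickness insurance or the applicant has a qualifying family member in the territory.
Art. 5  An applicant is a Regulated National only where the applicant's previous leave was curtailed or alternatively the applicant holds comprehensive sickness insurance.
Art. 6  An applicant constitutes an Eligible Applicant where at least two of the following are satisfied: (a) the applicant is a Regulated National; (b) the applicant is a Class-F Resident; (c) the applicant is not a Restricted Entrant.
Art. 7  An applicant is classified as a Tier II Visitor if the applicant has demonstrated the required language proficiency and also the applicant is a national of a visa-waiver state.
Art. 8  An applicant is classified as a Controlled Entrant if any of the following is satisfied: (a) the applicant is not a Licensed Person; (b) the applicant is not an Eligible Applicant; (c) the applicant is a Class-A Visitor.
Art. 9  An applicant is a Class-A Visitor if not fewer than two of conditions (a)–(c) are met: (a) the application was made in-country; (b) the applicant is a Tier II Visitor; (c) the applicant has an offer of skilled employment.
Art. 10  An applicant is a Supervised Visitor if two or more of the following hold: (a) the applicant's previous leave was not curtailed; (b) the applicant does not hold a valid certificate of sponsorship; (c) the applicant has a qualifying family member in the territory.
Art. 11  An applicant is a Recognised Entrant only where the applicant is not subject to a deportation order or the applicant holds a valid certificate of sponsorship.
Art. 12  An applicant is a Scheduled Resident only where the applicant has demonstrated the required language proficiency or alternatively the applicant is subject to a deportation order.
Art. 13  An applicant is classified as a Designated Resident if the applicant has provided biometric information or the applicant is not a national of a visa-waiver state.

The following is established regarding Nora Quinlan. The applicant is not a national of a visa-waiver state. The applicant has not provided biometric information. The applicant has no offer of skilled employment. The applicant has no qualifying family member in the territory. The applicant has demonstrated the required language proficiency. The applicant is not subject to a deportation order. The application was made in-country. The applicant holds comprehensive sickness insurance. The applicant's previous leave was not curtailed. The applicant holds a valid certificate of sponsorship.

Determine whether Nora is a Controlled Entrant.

article 13 — Designated Resident: [the applicant has provided biometric information? no] OR [the applicant is not a national of a visa-waiver state? yes] → satisfied.
article 10 — Supervised Visitor: the applicant's previous leave was not curtailed? yes; the applicant does not hold a valid certificate of sponsorship? no; the applicant has a qualifying family member in the territory? no — 1 of 3 hold (need ≥2) → not satisfied.
article 12 — Scheduled Resident: [the applicant has demonstrated the required language proficiency? yes] OR [the applicant is subject to a deportation order? no] → satisfied.
article 2 — Licensed Person: [Designated Resident (article 13)? yes] OR [Supervised Visitor (article 10)? no] OR [Scheduled Resident (article 12)? yes] → satisfied.
article 5 — Regulated National: [the applicant's previous leave was curtailed? no] OR [the applicant holds comprehensive sickness insurance? yes] → satisfied.
article 3 — Class-F Resident: the applicant has not demonstrated the required language proficiency? no; the applicant holds comprehensive sickness insurance? yes; the applicant's previous leave was not curtailed? yes — 2 of 3 hold (need ≥2) → satisfied.
article 1 — Restricted Entrant: [the applicant is subject to a deportation order? no] AND [the applicant is a national of a visa-waiver state? no] AND [the applicant has no offer of skilled employment? yes] → not satisfied.
article 6 — Eligible Applicant: Regulated National (article 5)? yes; Class-F Resident (article 3)? yes; not a Restricted Entrant (article 1)? yes — 3 of 3 hold (need ≥2) → satisfied.
article 7 — Tier II Visitor: [the applicant has demonstrated the required language proficiency? yes] AND [the applicant is a national of a visa-waiver state? no] → not satisfied.
article 9 — Class-A Visitor: the application was made in-country? yes; Tier II Visitor (article 7)? no; the applicant has an offer of skilled employment? no — 1 of 3 hold (need ≥2) → not satisfied.
article 8 — Controlled Entrant: [not a Licensed Person (article 2)? no] OR [not an Eligible Applicant (article 6)? no] OR [Class-A Visitor (article 9)? no] → not satisfied.

No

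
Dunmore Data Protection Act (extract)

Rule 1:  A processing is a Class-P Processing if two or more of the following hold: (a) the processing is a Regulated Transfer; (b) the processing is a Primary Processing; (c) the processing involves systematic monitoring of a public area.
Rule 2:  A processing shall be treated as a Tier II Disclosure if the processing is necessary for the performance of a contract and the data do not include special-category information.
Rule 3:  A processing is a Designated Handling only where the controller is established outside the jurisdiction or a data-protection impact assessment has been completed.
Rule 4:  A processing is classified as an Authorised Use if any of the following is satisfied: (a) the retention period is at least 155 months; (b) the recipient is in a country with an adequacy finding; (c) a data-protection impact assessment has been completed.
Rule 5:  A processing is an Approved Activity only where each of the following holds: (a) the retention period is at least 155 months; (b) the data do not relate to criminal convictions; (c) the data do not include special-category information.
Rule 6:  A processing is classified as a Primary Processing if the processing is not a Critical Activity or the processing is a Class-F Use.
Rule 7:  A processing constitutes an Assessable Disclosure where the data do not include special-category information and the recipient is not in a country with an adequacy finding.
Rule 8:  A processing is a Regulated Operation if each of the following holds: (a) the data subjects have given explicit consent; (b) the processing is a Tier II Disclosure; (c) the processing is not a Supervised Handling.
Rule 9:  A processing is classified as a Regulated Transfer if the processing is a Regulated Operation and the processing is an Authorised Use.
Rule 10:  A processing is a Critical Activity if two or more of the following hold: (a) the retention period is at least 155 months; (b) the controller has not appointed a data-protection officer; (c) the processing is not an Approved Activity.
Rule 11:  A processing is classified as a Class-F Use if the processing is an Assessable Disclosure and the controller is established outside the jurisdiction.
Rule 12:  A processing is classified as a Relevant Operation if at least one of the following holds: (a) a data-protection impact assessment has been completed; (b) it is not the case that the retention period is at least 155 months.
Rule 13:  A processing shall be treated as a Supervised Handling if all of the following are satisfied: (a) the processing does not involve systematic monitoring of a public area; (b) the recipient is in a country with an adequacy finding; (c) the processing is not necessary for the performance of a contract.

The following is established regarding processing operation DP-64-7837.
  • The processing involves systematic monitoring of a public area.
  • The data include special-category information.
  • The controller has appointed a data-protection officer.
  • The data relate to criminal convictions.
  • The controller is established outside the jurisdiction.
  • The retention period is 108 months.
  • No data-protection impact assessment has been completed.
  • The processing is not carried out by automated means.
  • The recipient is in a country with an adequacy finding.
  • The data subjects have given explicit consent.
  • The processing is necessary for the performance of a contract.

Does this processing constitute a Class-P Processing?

rule 2 — Tier II Disclosure: [the processing is necessary for the performance of a contract? yes] AND [the data do not include special-category information? no] → not satisfied.
rule 13 — Supervised Handling: [the processing does not involve systematic monitoring of a public area? no] AND [the recipient is in a country with an adequacy finding? yes] AND [the processing is not necessary for the performance of a contract? no] → not satisfied.
rule 8 — Regulated Operation: [the data subjects have given explicit consent? yes] AND [Tier II Disclosure (rule 2)? no] AND [not a Supervised Handling (rule 13)? yes] → not satisfied.
rule 4 — Authorised Use: [retention period: 108 months ≥ 155 months? no] OR [the recipient is in a country with an adequacy finding? yes] OR [a data-protection impact assessment has been completed? no] → satisfied.
rule 9 — Regulated Transfer: [Regulated Operation (rule 8)? no] AND [Authorised Use (rule 4)? yes] → not satisfied.
rule 5 — Approved Activity: [retention period: 108 months ≥ 155 months? no] AND [the data do not relate to criminal convictions? no] AND [the data do not include special-category information? no] → not satisfied.
rule 10 — Critical Activity: retention period: 108 months ≥ 155 months? no; the controller has not appointed a data-protection officer? no; not an Approved Activity (rule 5)? yes — 1 of 3 hold (need ≥2) → not satisfied.
rule 7 — Assessable Disclosure: [the data do not include special-category information? no] AND [the recipient is not in a country with an adequacy finding? no] → not satisfied.
rule 11 — Class-F Use: [Assessable Disclosure (rule 7)? no] AND [the controller is established outside the jurisdiction? yes] → not satisfied.
rule 6 — Primary Processing: [not a Critical Activity (rule 10)? yes] OR [Class-F Use (rule 11)? no] → satisfied.
rule 1 — Class-P Processing: Regulated Transfer (rule 9)? no; Primary Processing (rule 6)? yes; the processing involves systematic monitoring of a public area? yes — 2 of 3 hold (need ≥2) → satisfied.

Yes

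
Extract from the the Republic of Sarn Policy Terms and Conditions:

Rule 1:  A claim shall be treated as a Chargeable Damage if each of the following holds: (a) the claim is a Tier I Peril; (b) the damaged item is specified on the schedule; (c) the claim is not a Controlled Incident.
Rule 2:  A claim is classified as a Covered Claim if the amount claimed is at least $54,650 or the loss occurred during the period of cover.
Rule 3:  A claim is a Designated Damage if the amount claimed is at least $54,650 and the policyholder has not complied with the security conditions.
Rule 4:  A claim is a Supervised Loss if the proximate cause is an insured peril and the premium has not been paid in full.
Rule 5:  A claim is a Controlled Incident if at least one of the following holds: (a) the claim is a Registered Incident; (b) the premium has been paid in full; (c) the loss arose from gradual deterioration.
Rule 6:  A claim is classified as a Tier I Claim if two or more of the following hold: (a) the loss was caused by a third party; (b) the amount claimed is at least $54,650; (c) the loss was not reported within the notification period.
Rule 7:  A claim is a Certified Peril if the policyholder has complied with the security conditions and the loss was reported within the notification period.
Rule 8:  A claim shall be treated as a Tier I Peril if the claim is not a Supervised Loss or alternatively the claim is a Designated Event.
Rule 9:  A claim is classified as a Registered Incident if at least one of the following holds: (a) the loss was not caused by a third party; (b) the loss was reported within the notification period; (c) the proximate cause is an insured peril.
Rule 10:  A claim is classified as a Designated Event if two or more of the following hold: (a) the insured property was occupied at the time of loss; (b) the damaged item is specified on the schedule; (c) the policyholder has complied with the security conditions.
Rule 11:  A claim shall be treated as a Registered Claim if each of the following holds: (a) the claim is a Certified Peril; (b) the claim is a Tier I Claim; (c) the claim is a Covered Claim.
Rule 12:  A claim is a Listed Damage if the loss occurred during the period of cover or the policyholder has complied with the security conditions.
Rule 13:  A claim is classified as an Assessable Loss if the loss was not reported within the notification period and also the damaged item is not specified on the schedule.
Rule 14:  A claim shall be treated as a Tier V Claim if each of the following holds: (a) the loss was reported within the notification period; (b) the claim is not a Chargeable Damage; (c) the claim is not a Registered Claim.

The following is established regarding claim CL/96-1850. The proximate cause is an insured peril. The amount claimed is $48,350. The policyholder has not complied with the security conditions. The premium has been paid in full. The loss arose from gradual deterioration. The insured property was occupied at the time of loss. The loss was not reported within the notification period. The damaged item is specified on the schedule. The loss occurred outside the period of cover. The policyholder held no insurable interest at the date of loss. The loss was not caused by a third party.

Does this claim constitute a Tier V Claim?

No

rule 4 — Supervised Loss: [the proximate cause is an insured peril? yes] AND [the premium has not been paid in full? no] → not satisfied.
rule 10 — Designated Event: the insured property was occupied at the time of loss? yes; the damaged item is specified on the schedule? yes; the policyholder has complied with the security conditions? no — 2 of 3 hold (need ≥2) → satisfied.
rule 8 — Tier I Peril: [not a Supervised Loss (rule 4)? yes] OR [Designated Event (rule 10)? yes] → satisfied.
rule 9 — Registered Incident: [the loss was not caused by a third party? yes] OR [the loss was reported within the notification period? no] OR [the proximate cause is an insured peril? yes] → satisfied.
rule 5 — Controlled Incident: [Registered Incident (rule 9)? yes] OR [the premium has been paid in full? yes] OR [the loss arose from gradual deterioration? yes] → satisfied.
rule 1 — Chargeable Damage: [Tier I Peril (rule 8)? yes] AND [the damaged item is specified on the schedule? yes] AND [not a Controlled Incident (rule 5)? no] → not satisfied.
rule 7 — Certified Peril: [the policyholder has complied with the security conditions? no] AND [the loss was reported within the notification period? no] → not satisfied.
rule 6 — Tier I Claim: the loss was caused by a third party? no; amount claimed: $48,350 ≥ $54,650? no; the loss was not reported within the notification period? yes — 1 of 3 hold (need ≥2) → not satisfied.
rule 2 — Covered Claim: [amount claimed: $48,350 ≥ $54,650? no] OR [the loss occurred during the period of cover? no] → not satisfied.
rule 11 — Registered Claim: [Certified Peril (rule 7)? no] AND [Tier I Claim (rule 6)? no] AND [Covered Claim (rule 2)? no] → not satisfied.
rule 14 — Tier V Claim: [the loss was reported within the notification period? no] AND [not a Chargeable Damage (rule 1)? yes] AND [not a Registered Claim (rule 11)? yes] → not satisfied.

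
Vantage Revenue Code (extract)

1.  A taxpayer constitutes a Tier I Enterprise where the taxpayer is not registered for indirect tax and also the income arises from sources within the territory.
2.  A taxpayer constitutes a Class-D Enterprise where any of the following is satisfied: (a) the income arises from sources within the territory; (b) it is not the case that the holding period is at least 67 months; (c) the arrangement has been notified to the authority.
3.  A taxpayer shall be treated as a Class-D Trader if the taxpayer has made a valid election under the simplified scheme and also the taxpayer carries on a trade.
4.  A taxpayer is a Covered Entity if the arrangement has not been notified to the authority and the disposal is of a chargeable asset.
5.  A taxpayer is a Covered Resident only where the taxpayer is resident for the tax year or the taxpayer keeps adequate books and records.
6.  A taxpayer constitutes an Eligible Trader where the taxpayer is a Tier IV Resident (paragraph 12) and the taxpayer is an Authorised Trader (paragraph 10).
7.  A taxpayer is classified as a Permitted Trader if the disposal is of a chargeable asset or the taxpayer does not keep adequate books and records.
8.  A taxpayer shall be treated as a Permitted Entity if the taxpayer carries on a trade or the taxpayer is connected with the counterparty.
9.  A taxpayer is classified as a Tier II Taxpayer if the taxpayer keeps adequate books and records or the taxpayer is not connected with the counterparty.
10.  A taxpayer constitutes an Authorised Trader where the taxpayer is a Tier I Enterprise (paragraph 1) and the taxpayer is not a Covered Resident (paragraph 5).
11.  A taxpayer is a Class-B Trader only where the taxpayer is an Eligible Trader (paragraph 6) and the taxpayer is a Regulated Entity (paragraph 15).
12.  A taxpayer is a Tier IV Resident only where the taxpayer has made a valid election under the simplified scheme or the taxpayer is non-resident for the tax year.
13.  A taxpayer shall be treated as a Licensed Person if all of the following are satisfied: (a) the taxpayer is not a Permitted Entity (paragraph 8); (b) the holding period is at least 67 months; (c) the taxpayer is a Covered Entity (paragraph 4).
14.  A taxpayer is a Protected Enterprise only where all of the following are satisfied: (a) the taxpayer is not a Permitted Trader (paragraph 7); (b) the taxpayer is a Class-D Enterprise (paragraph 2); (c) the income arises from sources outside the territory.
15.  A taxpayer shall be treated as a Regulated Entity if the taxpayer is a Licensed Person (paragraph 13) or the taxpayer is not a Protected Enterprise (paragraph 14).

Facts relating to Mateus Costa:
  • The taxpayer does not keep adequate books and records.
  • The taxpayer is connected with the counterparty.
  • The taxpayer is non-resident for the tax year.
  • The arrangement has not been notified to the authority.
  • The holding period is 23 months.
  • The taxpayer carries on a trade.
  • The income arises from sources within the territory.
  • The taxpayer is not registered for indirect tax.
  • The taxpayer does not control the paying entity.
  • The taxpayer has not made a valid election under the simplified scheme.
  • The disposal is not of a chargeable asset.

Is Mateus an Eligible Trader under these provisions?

paragraph 12 — Tier IV Resident: [the taxpayer has made a valid election under the simplified scheme? no] OR [the taxpayer is non-resident for the tax year? yes] → satisfied.
paragraph 1 — Tier I Enterprise: [the taxpayer is not registered for indirect tax? yes] AND [the income arises from sources within the territory? yes] → satisfied.
paragraph 5 — Covered Resident: [the taxpayer is resident for the tax year? no] OR [the taxpayer keeps adequate books and records? no] → not satisfied.
paragraph 10 — Authorised Trader: [Tier I Enterprise (paragraph 1)? yes] AND [not a Covered Resident (paragraph 5)? yes] → satisfied.
paragraph 6 — Eligible Trader: [Tier IV Resident (paragraph 12)? yes] AND [Authorised Trader (paragraph 10)? yes] → satisfied.

Yes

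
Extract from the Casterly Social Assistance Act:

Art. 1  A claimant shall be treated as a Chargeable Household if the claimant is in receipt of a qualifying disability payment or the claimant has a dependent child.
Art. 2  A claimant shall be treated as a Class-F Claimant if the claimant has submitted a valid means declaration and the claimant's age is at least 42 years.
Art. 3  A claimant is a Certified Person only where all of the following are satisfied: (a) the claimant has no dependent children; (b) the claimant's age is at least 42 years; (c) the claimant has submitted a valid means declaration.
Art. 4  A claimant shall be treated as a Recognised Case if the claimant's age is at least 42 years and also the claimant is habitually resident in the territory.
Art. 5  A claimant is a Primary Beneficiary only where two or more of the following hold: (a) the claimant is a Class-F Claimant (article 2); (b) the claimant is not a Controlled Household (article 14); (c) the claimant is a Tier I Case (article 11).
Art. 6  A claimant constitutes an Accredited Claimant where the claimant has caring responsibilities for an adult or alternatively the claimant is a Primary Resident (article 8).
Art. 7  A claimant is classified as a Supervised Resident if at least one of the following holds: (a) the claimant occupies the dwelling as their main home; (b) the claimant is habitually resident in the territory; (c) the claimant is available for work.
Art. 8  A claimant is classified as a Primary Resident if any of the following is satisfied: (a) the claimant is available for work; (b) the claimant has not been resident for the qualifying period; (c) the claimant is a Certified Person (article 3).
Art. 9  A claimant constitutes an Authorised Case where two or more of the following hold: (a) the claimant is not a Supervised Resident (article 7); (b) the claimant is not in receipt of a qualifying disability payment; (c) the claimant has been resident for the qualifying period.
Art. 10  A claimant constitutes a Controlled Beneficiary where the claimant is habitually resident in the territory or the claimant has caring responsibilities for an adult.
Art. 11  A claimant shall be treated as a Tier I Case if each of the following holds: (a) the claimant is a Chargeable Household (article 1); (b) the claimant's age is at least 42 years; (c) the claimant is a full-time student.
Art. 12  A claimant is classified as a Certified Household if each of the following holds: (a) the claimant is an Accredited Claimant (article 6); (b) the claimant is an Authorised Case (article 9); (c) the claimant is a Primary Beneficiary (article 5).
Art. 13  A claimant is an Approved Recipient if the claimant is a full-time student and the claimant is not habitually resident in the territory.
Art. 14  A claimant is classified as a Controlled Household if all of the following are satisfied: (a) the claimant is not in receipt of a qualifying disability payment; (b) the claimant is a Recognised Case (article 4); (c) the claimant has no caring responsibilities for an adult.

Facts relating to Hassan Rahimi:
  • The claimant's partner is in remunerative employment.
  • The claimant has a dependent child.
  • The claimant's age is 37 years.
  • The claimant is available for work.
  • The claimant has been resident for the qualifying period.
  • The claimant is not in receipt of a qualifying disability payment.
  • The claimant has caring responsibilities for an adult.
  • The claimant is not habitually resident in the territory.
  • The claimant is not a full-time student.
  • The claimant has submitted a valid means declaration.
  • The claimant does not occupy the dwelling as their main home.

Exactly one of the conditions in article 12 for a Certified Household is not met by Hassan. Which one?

Primary Beneficiary

article 3 — Certified Person: [the claimant has no dependent children? no] AND [claimant's age: 37 years ≥ 42 years? no] AND [the claimant has submitted a valid means declaration? yes] → not satisfied.
article 8 — Primary Resident: [the claimant is available for work? yes] OR [the claimant has not been resident for the qualifying period? no] OR [Certified Person (article 3)? no] → satisfied.
article 6 — Accredited Claimant: [the claimant has caring responsibilities for an adult? yes] OR [Primary Resident (article 8)? yes] → satisfied.
article 7 — Supervised Resident: [the claimant occupies the dwelling as their main home? no] OR [the claimant is habitually resident in the territory? no] OR [the claimant is available for work? yes] → satisfied.
article 9 — Authorised Case: not a Supervised Resident (article 7)? no; the claimant is not in receipt of a qualifying disability payment? yes; the claimant has been resident for the qualifying period? yes — 2 of 3 hold (need ≥2) → satisfied.
article 2 — Class-F Claimant: [the claimant has submitted a valid means declaration? yes] AND [claimant's age: 37 years ≥ 42 years? no] → not satisfied.
article 4 — Recognised Case: [claimant's age: 37 years ≥ 42 years? no] AND [the claimant is habitually resident in the territory? no] → not satisfied.
article 14 — Controlled Household: [the claimant is not in receipt of a qualifying disability payment? yes] AND [Recognised Case (article 4)? no] AND [the claimant has no caring responsibilities for an adult? no] → not satisfied.
article 1 — Chargeable Household: [the claimant is in receipt of a qualifying disability payment? no] OR [the claimant has a dependent child? yes] → satisfied.
article 11 — Tier I Case: [Chargeable Household (article 1)? yes] AND [claimant's age: 37 years ≥ 42 years? no] AND [the claimant is a full-time student? no] → not satisfied.
article 5 — Primary Beneficiary: Class-F Claimant (article 2)? no; not a Controlled Household (article 14)? yes; Tier I Case (article 11)? no — 1 of 3 hold (need ≥2) → not satisfied.
article 12 — Certified Household: [Accredited Claimant (article 6)? yes] AND [Authorised Case (article 9)? yes] AND [Primary Beneficiary (article 5)? no] → not satisfied.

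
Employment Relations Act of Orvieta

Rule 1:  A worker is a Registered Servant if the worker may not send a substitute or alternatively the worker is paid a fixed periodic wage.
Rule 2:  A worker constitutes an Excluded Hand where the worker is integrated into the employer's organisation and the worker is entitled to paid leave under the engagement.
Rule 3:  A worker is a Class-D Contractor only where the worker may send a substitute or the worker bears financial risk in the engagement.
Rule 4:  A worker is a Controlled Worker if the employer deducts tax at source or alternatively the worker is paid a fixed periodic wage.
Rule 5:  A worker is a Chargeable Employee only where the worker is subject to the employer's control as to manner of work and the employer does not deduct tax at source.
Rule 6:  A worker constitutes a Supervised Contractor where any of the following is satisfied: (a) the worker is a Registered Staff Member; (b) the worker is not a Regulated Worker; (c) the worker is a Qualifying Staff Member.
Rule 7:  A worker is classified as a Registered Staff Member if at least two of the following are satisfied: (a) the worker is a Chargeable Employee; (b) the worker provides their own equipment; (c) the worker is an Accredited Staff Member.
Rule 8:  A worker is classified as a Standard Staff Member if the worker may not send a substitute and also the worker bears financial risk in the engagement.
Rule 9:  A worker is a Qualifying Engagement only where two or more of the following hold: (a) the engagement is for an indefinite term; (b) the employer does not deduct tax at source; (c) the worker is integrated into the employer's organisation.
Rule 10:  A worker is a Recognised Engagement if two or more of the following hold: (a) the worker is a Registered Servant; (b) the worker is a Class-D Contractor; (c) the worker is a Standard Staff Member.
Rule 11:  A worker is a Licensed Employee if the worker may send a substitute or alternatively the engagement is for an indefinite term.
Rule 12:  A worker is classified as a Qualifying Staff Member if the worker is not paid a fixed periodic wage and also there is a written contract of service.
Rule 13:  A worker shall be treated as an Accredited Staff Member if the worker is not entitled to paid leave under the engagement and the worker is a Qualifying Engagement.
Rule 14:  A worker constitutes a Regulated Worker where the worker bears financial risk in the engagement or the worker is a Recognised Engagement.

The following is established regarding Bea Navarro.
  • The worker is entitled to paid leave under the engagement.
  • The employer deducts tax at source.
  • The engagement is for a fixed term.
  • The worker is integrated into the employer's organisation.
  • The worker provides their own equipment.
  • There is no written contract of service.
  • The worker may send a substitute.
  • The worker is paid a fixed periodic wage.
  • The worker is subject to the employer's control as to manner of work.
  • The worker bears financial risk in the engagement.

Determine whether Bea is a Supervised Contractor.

rule 5 — Chargeable Employee: [the worker is subject to the employer's control as to manner of work? yes] AND [the employer does not deduct tax at source? no] → not satisfied.
rule 9 — Qualifying Engagement: the engagement is for an indefinite term? no; the employer does not deduct tax at source? no; the worker is integrated into the employer's organisation? yes — 1 of 3 hold (need ≥2) → not satisfied.
rule 13 — Accredited Staff Member: [the worker is not entitled to paid leave under the engagement? no] AND [Qualifying Engagement (rule 9)? no] → not satisfied.
rule 7 — Registered Staff Member: Chargeable Employee (rule 5)? no; the worker provides their own equipment? yes; Accredited Staff Member (rule 13)? no — 1 of 3 hold (need ≥2) → not satisfied.
rule 1 — Registered Servant: [the worker may not send a substitute? no] OR [the worker is paid a fixed periodic wage? yes] → satisfied.
rule 3 — Class-D Contractor: [the worker may send a substitute? yes] OR [the worker bears financial risk in the engagement? yes] → satisfied.
rule 8 — Standard Staff Member: [the worker may not send a substitute? no] AND [the worker bears financial risk in the engagement? yes] → not satisfied.
rule 10 — Recognised Engagement: Registered Servant (rule 1)? yes; Class-D Contractor (rule 3)? yes; Standard Staff Member (rule 8)? no — 2 of 3 hold (need ≥2) → satisfied.
rule 14 — Regulated Worker: [the worker bears financial risk in the engagement? yes] OR [Recognised Engagement (rule 10)? yes] → satisfied.
rule 12 — Qualifying Staff Member: [the worker is not paid a fixed periodic wage? no] AND [there is a written contract of service? no] → not satisfied.
rule 6 — Supervised Contractor: [Registered Staff Member (rule 7)? no] OR [not a Regulated Worker (rule 14)? no] OR [Qualifying Staff Member (rule 12)? no] → not satisfied.

No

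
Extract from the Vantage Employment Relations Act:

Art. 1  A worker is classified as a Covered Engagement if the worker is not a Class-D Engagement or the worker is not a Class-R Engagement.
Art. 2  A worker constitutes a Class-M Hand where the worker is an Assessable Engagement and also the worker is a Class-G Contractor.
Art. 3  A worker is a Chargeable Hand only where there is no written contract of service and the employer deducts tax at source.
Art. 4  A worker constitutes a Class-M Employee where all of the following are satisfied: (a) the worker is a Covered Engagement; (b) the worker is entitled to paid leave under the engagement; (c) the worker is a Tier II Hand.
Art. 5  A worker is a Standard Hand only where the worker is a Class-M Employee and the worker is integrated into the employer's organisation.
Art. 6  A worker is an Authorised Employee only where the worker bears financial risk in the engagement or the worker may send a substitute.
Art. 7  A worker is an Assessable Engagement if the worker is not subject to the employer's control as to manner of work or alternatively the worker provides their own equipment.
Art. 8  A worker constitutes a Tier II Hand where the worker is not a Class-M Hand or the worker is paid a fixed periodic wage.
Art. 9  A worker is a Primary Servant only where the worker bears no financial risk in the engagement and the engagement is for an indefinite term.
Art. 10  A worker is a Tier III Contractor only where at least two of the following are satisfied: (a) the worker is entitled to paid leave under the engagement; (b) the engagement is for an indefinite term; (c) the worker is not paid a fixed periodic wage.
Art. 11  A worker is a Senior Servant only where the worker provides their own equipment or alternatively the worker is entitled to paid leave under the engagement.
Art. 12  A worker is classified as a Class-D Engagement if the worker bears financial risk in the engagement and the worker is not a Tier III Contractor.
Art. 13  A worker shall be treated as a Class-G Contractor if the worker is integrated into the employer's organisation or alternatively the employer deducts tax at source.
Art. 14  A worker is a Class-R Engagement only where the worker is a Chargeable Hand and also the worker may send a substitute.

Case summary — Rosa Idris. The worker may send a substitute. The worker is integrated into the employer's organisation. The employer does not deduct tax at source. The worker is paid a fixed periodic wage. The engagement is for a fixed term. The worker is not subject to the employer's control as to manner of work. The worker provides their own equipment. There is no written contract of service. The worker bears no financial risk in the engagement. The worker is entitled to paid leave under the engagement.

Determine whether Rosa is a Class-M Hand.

article 7 — Assessable Engagement: [the worker is not subject to the employer's control as to manner of work? yes] OR [the worker provides their own equipment? yes] → satisfied.
article 13 — Class-G Contractor: [the worker is integrated into the employer's organisation? yes] OR [the employer deducts tax at source? no] → satisfied.
article 2 — Class-M Hand: [Assessable Engagement (article 7)? yes] AND [Class-G Contractor (article 13)? yes] → satisfied.

Yes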